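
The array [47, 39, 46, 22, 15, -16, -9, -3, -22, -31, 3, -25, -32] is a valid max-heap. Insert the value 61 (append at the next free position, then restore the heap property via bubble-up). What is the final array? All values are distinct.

[61, 39, 47, 22, 15, -16, 46, -3, -22, -31, 3, -25, -32, -9]

append 61 at index 13 → [47, 39, 46, 22, 15, -16, -9, -3, -22, -31, 3, -25, -32, 61]
61 > parent -9 at index 6, swap → [47, 39, 46, 22, 15, -16, 61, -3, -22, -31, 3, -25, -32, -9]
61 > parent 46 at index 2, swap → [47, 39, 61, 22, 15, -16, 46, -3, -22, -31, 3, -25, -32, -9]
61 > parent 47 at index 0, swap → [61, 39, 47, 22, 15, -16, 46, -3, -22, -31, 3, -25, -32, -9]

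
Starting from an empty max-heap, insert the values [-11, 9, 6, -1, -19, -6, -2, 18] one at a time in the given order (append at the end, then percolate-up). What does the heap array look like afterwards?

[18, 9, 6, -1, -19, -6, -2, -11]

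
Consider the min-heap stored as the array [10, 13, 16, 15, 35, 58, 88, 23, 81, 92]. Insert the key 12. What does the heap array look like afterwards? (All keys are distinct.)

append 12 at index 10 → [10, 13, 16, 15, 35, 58, 88, 23, 81, 92, 12]
12 < parent 35 at index 4, swap → [10, 13, 16, 15, 12, 58, 88, 23, 81, 92, 35]
12 < parent 13 at index 1, swap → [10, 12, 16, 15, 13, 58, 88, 23, 81, 92, 35]

[10, 12, 16, 15, 13, 58, 88, 23, 81, 92, 35]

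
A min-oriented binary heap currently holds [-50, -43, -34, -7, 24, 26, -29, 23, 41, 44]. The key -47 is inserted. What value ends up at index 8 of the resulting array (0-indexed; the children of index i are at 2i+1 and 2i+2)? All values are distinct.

41

append -47 at index 10 → [-50, -43, -34, -7, 24, 26, -29, 23, 41, 44, -47]
-47 < parent 24 at index 4, swap → [-50, -43, -34, -7, -47, 26, -29, 23, 41, 44, 24]
-47 < parent -43 at index 1, swap → [-50, -47, -34, -7, -43, 26, -29, 23, 41, 44, 24]
resulting array: [-50, -47, -34, -7, -43, 26, -29, 23, 41, 44, 24]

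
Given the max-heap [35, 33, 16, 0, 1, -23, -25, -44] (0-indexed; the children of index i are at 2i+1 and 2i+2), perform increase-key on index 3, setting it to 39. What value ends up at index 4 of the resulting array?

set index 3 from 0 to 39 → [35, 33, 16, 39, 1, -23, -25, -44]
39 > parent 33 at index 1, swap → [35, 39, 16, 33, 1, -23, -25, -44]
39 > parent 35 at index 0, swap → [39, 35, 16, 33, 1, -23, -25, -44]
resulting array: [39, 35, 16, 33, 1, -23, -25, -44]

1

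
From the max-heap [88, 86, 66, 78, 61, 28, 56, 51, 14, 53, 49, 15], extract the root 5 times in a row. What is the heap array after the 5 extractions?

[56, 53, 49, 51, 14, 28, 15]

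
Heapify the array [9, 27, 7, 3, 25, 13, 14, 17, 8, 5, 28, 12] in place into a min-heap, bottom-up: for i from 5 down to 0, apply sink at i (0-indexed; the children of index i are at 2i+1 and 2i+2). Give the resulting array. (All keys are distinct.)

[3, 5, 7, 8, 9, 12, 14, 17, 27, 25, 28, 13]

sift down from index 5:
  13 vs only child 12 at index 11, swap → [9, 27, 7, 3, 25, 12, 14, 17, 8, 5, 28, 13]
sift down from index 4:
  25 vs smaller child 5 at index 9, swap → [9, 27, 7, 3, 5, 12, 14, 17, 8, 25, 28, 13]
sift down from index 3: already satisfies heap property
sift down from index 2: already satisfies heap property
sift down from index 1:
  27 vs smaller child 3 at index 3, swap → [9, 3, 7, 27, 5, 12, 14, 17, 8, 25, 28, 13]
  27 vs smaller child 8 at index 8, swap → [9, 3, 7, 8, 5, 12, 14, 17, 27, 25, 28, 13]
sift down from index 0:
  9 vs smaller child 3 at index 1, swap → [3, 9, 7, 8, 5, 12, 14, 17, 27, 25, 28, 13]
  9 vs smaller child 5 at index 4, swap → [3, 5, 7, 8, 9, 12, 14, 17, 27, 25, 28, 13]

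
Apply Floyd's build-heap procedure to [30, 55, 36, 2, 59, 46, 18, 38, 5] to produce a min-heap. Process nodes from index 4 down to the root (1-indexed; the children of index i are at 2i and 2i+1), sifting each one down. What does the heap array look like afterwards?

[2, 5, 18, 30, 59, 46, 36, 38, 55]

sift down from index 4: already satisfies heap property
sift down from index 3:
  36 vs smaller child 18 at index 7, swap → [30, 55, 18, 2, 59, 46, 36, 38, 5]
sift down from index 2:
  55 vs smaller child 2 at index 4, swap → [30, 2, 18, 55, 59, 46, 36, 38, 5]
  55 vs smaller child 5 at index 9, swap → [30, 2, 18, 5, 59, 46, 36, 38, 55]
sift down from index 1:
  30 vs smaller child 2 at index 2, swap → [2, 30, 18, 5, 59, 46, 36, 38, 55]
  30 vs smaller child 5 at index 4, swap → [2, 5, 18, 30, 59, 46, 36, 38, 55]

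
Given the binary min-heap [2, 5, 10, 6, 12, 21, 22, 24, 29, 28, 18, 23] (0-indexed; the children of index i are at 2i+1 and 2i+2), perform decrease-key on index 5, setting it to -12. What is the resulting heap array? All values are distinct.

[-12, 5, 2, 6, 12, 10, 22, 24, 29, 28, 18, 23]

set index 5 from 21 to -12 → [2, 5, 10, 6, 12, -12, 22, 24, 29, 28, 18, 23]
-12 < parent 10 at index 2, swap → [2, 5, -12, 6, 12, 10, 22, 24, 29, 28, 18, 23]
-12 < parent 2 at index 0, swap → [-12, 5, 2, 6, 12, 10, 22, 24, 29, 28, 18, 23]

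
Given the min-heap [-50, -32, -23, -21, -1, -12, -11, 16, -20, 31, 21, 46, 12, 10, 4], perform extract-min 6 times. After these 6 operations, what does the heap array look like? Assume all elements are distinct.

extract-min #1 returns -50:
  remove root -50; move last element 4 to root → [4, -32, -23, -21, -1, -12, -11, 16, -20, 31, 21, 46, 12, 10]
  4 vs smaller child -32 at index 1, swap → [-32, 4, -23, -21, -1, -12, -11, 16, -20, 31, 21, 46, 12, 10]
  4 vs smaller child -21 at index 3, swap → [-32, -21, -23, 4, -1, -12, -11, 16, -20, 31, 21, 46, 12, 10]
  4 vs smaller child -20 at index 8, swap → [-32, -21, -23, -20, -1, -12, -11, 16, 4, 31, 21, 46, 12, 10]
extract-min #2 returns -32:
  remove root -32; move last element 10 to root → [10, -21, -23, -20, -1, -12, -11, 16, 4, 31, 21, 46, 12]
  10 vs smaller child -23 at index 2, swap → [-23, -21, 10, -20, -1, -12, -11, 16, 4, 31, 21, 46, 12]
  10 vs smaller child -12 at index 5, swap → [-23, -21, -12, -20, -1, 10, -11, 16, 4, 31, 21, 46, 12]
extract-min #3 returns -23:
  remove root -23; move last element 12 to root → [12, -21, -12, -20, -1, 10, -11, 16, 4, 31, 21, 46]
  12 vs smaller child -21 at index 1, swap → [-21, 12, -12, -20, -1, 10, -11, 16, 4, 31, 21, 46]
  12 vs smaller child -20 at index 3, swap → [-21, -20, -12, 12, -1, 10, -11, 16, 4, 31, 21, 46]
  12 vs smaller child 4 at index 8, swap → [-21, -20, -12, 4, -1, 10, -11, 16, 12, 31, 21, 46]
extract-min #4 returns -21:
  remove root -21; move last element 46 to root → [46, -20, -12, 4, -1, 10, -11, 16, 12, 31, 21]
  46 vs smaller child -20 at index 1, swap → [-20, 46, -12, 4, -1, 10, -11, 16, 12, 31, 21]
  46 vs smaller child -1 at index 4, swap → [-20, -1, -12, 4, 46, 10, -11, 16, 12, 31, 21]
  46 vs smaller child 21 at index 10, swap → [-20, -1, -12, 4, 21, 10, -11, 16, 12, 31, 46]
extract-min #5 returns -20:
  remove root -20; move last element 46 to root → [46, -1, -12, 4, 21, 10, -11, 16, 12, 31]
  46 vs smaller child -12 at index 2, swap → [-12, -1, 46, 4, 21, 10, -11, 16, 12, 31]
  46 vs smaller child -11 at index 6, swap → [-12, -1, -11, 4, 21, 10, 46, 16, 12, 31]
extract-min #6 returns -12:
  remove root -12; move last element 31 to root → [31, -1, -11, 4, 21, 10, 46, 16, 12]
  31 vs smaller child -11 at index 2, swap → [-11, -1, 31, 4, 21, 10, 46, 16, 12]
  31 vs smaller child 10 at index 5, swap → [-11, -1, 10, 4, 21, 31, 46, 16, 12]

[-11, -1, 10, 4, 21, 31, 46, 16, 12]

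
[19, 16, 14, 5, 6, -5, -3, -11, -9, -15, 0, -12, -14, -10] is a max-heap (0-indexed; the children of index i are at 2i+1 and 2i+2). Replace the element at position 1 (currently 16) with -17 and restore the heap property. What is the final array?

[19, 6, 14, 5, 0, -5, -3, -11, -9, -15, -17, -12, -14, -10]

set index 1 from 16 to -17 → [19, -17, 14, 5, 6, -5, -3, -11, -9, -15, 0, -12, -14, -10]
-17 vs larger child 6 at index 4, swap → [19, 6, 14, 5, -17, -5, -3, -11, -9, -15, 0, -12, -14, -10]
-17 vs larger child 0 at index 10, swap → [19, 6, 14, 5, 0, -5, -3, -11, -9, -15, -17, -12, -14, -10]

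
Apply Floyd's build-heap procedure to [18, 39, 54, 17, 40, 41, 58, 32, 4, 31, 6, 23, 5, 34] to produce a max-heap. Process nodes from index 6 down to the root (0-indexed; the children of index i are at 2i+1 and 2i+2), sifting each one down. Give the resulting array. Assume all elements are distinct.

[58, 40, 54, 32, 39, 41, 34, 17, 4, 31, 6, 23, 5, 18]

sift down from index 6: already satisfies heap property
sift down from index 5: already satisfies heap property
sift down from index 4: already satisfies heap property
sift down from index 3:
  17 vs larger child 32 at index 7, swap → [18, 39, 54, 32, 40, 41, 58, 17, 4, 31, 6, 23, 5, 34]
sift down from index 2:
  54 vs larger child 58 at index 6, swap → [18, 39, 58, 32, 40, 41, 54, 17, 4, 31, 6, 23, 5, 34]
sift down from index 1:
  39 vs larger child 40 at index 4, swap → [18, 40, 58, 32, 39, 41, 54, 17, 4, 31, 6, 23, 5, 34]
sift down from index 0:
  18 vs larger child 58 at index 2, swap → [58, 40, 18, 32, 39, 41, 54, 17, 4, 31, 6, 23, 5, 34]
  18 vs larger child 54 at index 6, swap → [58, 40, 54, 32, 39, 41, 18, 17, 4, 31, 6, 23, 5, 34]
  18 vs only child 34 at index 13, swap → [58, 40, 54, 32, 39, 41, 34, 17, 4, 31, 6, 23, 5, 18]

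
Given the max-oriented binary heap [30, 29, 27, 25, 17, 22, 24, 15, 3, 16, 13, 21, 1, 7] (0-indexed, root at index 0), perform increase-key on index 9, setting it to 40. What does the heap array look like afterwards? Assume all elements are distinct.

set index 9 from 16 to 40 → [30, 29, 27, 25, 17, 22, 24, 15, 3, 40, 13, 21, 1, 7]
40 > parent 17 at index 4, swap → [30, 29, 27, 25, 40, 22, 24, 15, 3, 17, 13, 21, 1, 7]
40 > parent 29 at index 1, swap → [30, 40, 27, 25, 29, 22, 24, 15, 3, 17, 13, 21, 1, 7]
40 > parent 30 at index 0, swap → [40, 30, 27, 25, 29, 22, 24, 15, 3, 17, 13, 21, 1, 7]

[40, 30, 27, 25, 29, 22, 24, 15, 3, 17, 13, 21, 1, 7]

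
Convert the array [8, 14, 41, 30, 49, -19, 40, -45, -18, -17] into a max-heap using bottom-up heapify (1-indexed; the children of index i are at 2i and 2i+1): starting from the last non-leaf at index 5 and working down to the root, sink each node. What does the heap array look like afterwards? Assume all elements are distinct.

[49, 30, 41, 8, 14, -19, 40, -45, -18, -17]

sift down from index 5: already satisfies heap property
sift down from index 4: already satisfies heap property
sift down from index 3: already satisfies heap property
sift down from index 2:
  14 vs larger child 49 at index 5, swap → [8, 49, 41, 30, 14, -19, 40, -45, -18, -17]
sift down from index 1:
  8 vs larger child 49 at index 2, swap → [49, 8, 41, 30, 14, -19, 40, -45, -18, -17]
  8 vs larger child 30 at index 4, swap → [49, 30, 41, 8, 14, -19, 40, -45, -18, -17]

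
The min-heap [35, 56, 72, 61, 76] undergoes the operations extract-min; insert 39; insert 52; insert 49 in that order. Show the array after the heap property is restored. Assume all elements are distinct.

extract-min → returns 35:
  remove root 35; move last element 76 to root → [76, 56, 72, 61]
  76 vs smaller child 56 at index 1, swap → [56, 76, 72, 61]
  76 vs only child 61 at index 3, swap → [56, 61, 72, 76]
insert 39:
  append 39 at index 4 → [56, 61, 72, 76, 39]
  39 < parent 61 at index 1, swap → [56, 39, 72, 76, 61]
  39 < parent 56 at index 0, swap → [39, 56, 72, 76, 61]
insert 52:
  append 52 at index 5 → [39, 56, 72, 76, 61, 52]
  52 < parent 72 at index 2, swap → [39, 56, 52, 76, 61, 72]
insert 49:
  append 49 at index 6 → [39, 56, 52, 76, 61, 72, 49]
  49 < parent 52 at index 2, swap → [39, 56, 49, 76, 61, 72, 52]

[39, 56, 49, 76, 61, 72, 52]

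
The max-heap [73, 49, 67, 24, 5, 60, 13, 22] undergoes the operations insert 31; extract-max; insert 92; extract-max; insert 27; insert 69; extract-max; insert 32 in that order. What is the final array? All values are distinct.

[67, 49, 60, 31, 32, 24, 13, 22, 27, 5]

insert 31:
  append 31 at index 8 → [73, 49, 67, 24, 5, 60, 13, 22, 31]
  31 > parent 24 at index 3, swap → [73, 49, 67, 31, 5, 60, 13, 22, 24]
extract-max → returns 73:
  remove root 73; move last element 24 to root → [24, 49, 67, 31, 5, 60, 13, 22]
  24 vs larger child 67 at index 2, swap → [67, 49, 24, 31, 5, 60, 13, 22]
  24 vs larger child 60 at index 5, swap → [67, 49, 60, 31, 5, 24, 13, 22]
insert 92:
  append 92 at index 8 → [67, 49, 60, 31, 5, 24, 13, 22, 92]
  92 > parent 31 at index 3, swap → [67, 49, 60, 92, 5, 24, 13, 22, 31]
  92 > parent 49 at index 1, swap → [67, 92, 60, 49, 5, 24, 13, 22, 31]
  92 > parent 67 at index 0, swap → [92, 67, 60, 49, 5, 24, 13, 22, 31]
extract-max → returns 92:
  remove root 92; move last element 31 to root → [31, 67, 60, 49, 5, 24, 13, 22]
  31 vs larger child 67 at index 1, swap → [67, 31, 60, 49, 5, 24, 13, 22]
  31 vs larger child 49 at index 3, swap → [67, 49, 60, 31, 5, 24, 13, 22]
insert 27:
  append 27 at index 8 → [67, 49, 60, 31, 5, 24, 13, 22, 27] (no swap needed)
insert 69:
  append 69 at index 9 → [67, 49, 60, 31, 5, 24, 13, 22, 27, 69]
  69 > parent 5 at index 4, swap → [67, 49, 60, 31, 69, 24, 13, 22, 27, 5]
  69 > parent 49 at index 1, swap → [67, 69, 60, 31, 49, 24, 13, 22, 27, 5]
  69 > parent 67 at index 0, swap → [69, 67, 60, 31, 49, 24, 13, 22, 27, 5]
extract-max → returns 69:
  remove root 69; move last element 5 to root → [5, 67, 60, 31, 49, 24, 13, 22, 27]
  5 vs larger child 67 at index 1, swap → [67, 5, 60, 31, 49, 24, 13, 22, 27]
  5 vs larger child 49 at index 4, swap → [67, 49, 60, 31, 5, 24, 13, 22, 27]
insert 32:
  append 32 at index 9 → [67, 49, 60, 31, 5, 24, 13, 22, 27, 32]
  32 > parent 5 at index 4, swap → [67, 49, 60, 31, 32, 24, 13, 22, 27, 5]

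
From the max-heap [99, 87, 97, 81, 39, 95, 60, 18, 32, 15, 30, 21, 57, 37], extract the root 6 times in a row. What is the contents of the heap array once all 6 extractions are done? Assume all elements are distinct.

extract-max #1 returns 99:
  remove root 99; move last element 37 to root → [37, 87, 97, 81, 39, 95, 60, 18, 32, 15, 30, 21, 57]
  37 vs larger child 97 at index 2, swap → [97, 87, 37, 81, 39, 95, 60, 18, 32, 15, 30, 21, 57]
  37 vs larger child 95 at index 5, swap → [97, 87, 95, 81, 39, 37, 60, 18, 32, 15, 30, 21, 57]
  37 vs larger child 57 at index 12, swap → [97, 87, 95, 81, 39, 57, 60, 18, 32, 15, 30, 21, 37]
extract-max #2 returns 97:
  remove root 97; move last element 37 to root → [37, 87, 95, 81, 39, 57, 60, 18, 32, 15, 30, 21]
  37 vs larger child 95 at index 2, swap → [95, 87, 37, 81, 39, 57, 60, 18, 32, 15, 30, 21]
  37 vs larger child 60 at index 6, swap → [95, 87, 60, 81, 39, 57, 37, 18, 32, 15, 30, 21]
extract-max #3 returns 95:
  remove root 95; move last element 21 to root → [21, 87, 60, 81, 39, 57, 37, 18, 32, 15, 30]
  21 vs larger child 87 at index 1, swap → [87, 21, 60, 81, 39, 57, 37, 18, 32, 15, 30]
  21 vs larger child 81 at index 3, swap → [87, 81, 60, 21, 39, 57, 37, 18, 32, 15, 30]
  21 vs larger child 32 at index 8, swap → [87, 81, 60, 32, 39, 57, 37, 18, 21, 15, 30]
extract-max #4 returns 87:
  remove root 87; move last element 30 to root → [30, 81, 60, 32, 39, 57, 37, 18, 21, 15]
  30 vs larger child 81 at index 1, swap → [81, 30, 60, 32, 39, 57, 37, 18, 21, 15]
  30 vs larger child 39 at index 4, swap → [81, 39, 60, 32, 30, 57, 37, 18, 21, 15]
extract-max #5 returns 81:
  remove root 81; move last element 15 to root → [15, 39, 60, 32, 30, 57, 37, 18, 21]
  15 vs larger child 60 at index 2, swap → [60, 39, 15, 32, 30, 57, 37, 18, 21]
  15 vs larger child 57 at index 5, swap → [60, 39, 57, 32, 30, 15, 37, 18, 21]
extract-max #6 returns 60:
  remove root 60; move last element 21 to root → [21, 39, 57, 32, 30, 15, 37, 18]
  21 vs larger child 57 at index 2, swap → [57, 39, 21, 32, 30, 15, 37, 18]
  21 vs larger child 37 at index 6, swap → [57, 39, 37, 32, 30, 15, 21, 18]

[57, 39, 37, 32, 30, 15, 21, 18]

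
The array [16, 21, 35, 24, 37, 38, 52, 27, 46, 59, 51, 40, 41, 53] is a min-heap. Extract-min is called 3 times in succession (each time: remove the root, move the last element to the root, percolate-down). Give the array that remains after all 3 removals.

extract-min #1 returns 16:
  remove root 16; move last element 53 to root → [53, 21, 35, 24, 37, 38, 52, 27, 46, 59, 51, 40, 41]
  53 vs smaller child 21 at index 1, swap → [21, 53, 35, 24, 37, 38, 52, 27, 46, 59, 51, 40, 41]
  53 vs smaller child 24 at index 3, swap → [21, 24, 35, 53, 37, 38, 52, 27, 46, 59, 51, 40, 41]
  53 vs smaller child 27 at index 7, swap → [21, 24, 35, 27, 37, 38, 52, 53, 46, 59, 51, 40, 41]
extract-min #2 returns 21:
  remove root 21; move last element 41 to root → [41, 24, 35, 27, 37, 38, 52, 53, 46, 59, 51, 40]
  41 vs smaller child 24 at index 1, swap → [24, 41, 35, 27, 37, 38, 52, 53, 46, 59, 51, 40]
  41 vs smaller child 27 at index 3, swap → [24, 27, 35, 41, 37, 38, 52, 53, 46, 59, 51, 40]
extract-min #3 returns 24:
  remove root 24; move last element 40 to root → [40, 27, 35, 41, 37, 38, 52, 53, 46, 59, 51]
  40 vs smaller child 27 at index 1, swap → [27, 40, 35, 41, 37, 38, 52, 53, 46, 59, 51]
  40 vs smaller child 37 at index 4, swap → [27, 37, 35, 41, 40, 38, 52, 53, 46, 59, 51]

[27, 37, 35, 41, 40, 38, 52, 53, 46, 59, 51]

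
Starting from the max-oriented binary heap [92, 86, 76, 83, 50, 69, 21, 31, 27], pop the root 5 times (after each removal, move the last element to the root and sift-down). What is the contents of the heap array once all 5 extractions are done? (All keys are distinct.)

[50, 31, 21, 27]

extract-max #1 returns 92:
  remove root 92; move last element 27 to root → [27, 86, 76, 83, 50, 69, 21, 31]
  27 vs larger child 86 at index 1, swap → [86, 27, 76, 83, 50, 69, 21, 31]
  27 vs larger child 83 at index 3, swap → [86, 83, 76, 27, 50, 69, 21, 31]
  27 vs only child 31 at index 7, swap → [86, 83, 76, 31, 50, 69, 21, 27]
extract-max #2 returns 86:
  remove root 86; move last element 27 to root → [27, 83, 76, 31, 50, 69, 21]
  27 vs larger child 83 at index 1, swap → [83, 27, 76, 31, 50, 69, 21]
  27 vs larger child 50 at index 4, swap → [83, 50, 76, 31, 27, 69, 21]
extract-max #3 returns 83:
  remove root 83; move last element 21 to root → [21, 50, 76, 31, 27, 69]
  21 vs larger child 76 at index 2, swap → [76, 50, 21, 31, 27, 69]
  21 vs only child 69 at index 5, swap → [76, 50, 69, 31, 27, 21]
extract-max #4 returns 76:
  remove root 76; move last element 21 to root → [21, 50, 69, 31, 27]
  21 vs larger child 69 at index 2, swap → [69, 50, 21, 31, 27]
extract-max #5 returns 69:
  remove root 69; move last element 27 to root → [27, 50, 21, 31]
  27 vs larger child 50 at index 1, swap → [50, 27, 21, 31]
  27 vs only child 31 at index 3, swap → [50, 31, 21, 27]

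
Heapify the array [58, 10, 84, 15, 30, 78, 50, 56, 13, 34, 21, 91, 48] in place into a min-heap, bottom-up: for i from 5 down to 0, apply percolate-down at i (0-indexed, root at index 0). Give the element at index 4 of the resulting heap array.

21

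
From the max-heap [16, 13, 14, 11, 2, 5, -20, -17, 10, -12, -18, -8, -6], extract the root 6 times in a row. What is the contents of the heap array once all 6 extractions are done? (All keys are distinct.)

[2, -8, -6, -17, -12, -18, -20]

extract-max #1 returns 16:
  remove root 16; move last element -6 to root → [-6, 13, 14, 11, 2, 5, -20, -17, 10, -12, -18, -8]
  -6 vs larger child 14 at index 2, swap → [14, 13, -6, 11, 2, 5, -20, -17, 10, -12, -18, -8]
  -6 vs larger child 5 at index 5, swap → [14, 13, 5, 11, 2, -6, -20, -17, 10, -12, -18, -8]
extract-max #2 returns 14:
  remove root 14; move last element -8 to root → [-8, 13, 5, 11, 2, -6, -20, -17, 10, -12, -18]
  -8 vs larger child 13 at index 1, swap → [13, -8, 5, 11, 2, -6, -20, -17, 10, -12, -18]
  -8 vs larger child 11 at index 3, swap → [13, 11, 5, -8, 2, -6, -20, -17, 10, -12, -18]
  -8 vs larger child 10 at index 8, swap → [13, 11, 5, 10, 2, -6, -20, -17, -8, -12, -18]
extract-max #3 returns 13:
  remove root 13; move last element -18 to root → [-18, 11, 5, 10, 2, -6, -20, -17, -8, -12]
  -18 vs larger child 11 at index 1, swap → [11, -18, 5, 10, 2, -6, -20, -17, -8, -12]
  -18 vs larger child 10 at index 3, swap → [11, 10, 5, -18, 2, -6, -20, -17, -8, -12]
  -18 vs larger child -8 at index 8, swap → [11, 10, 5, -8, 2, -6, -20, -17, -18, -12]
extract-max #4 returns 11:
  remove root 11; move last element -12 to root → [-12, 10, 5, -8, 2, -6, -20, -17, -18]
  -12 vs larger child 10 at index 1, swap → [10, -12, 5, -8, 2, -6, -20, -17, -18]
  -12 vs larger child 2 at index 4, swap → [10, 2, 5, -8, -12, -6, -20, -17, -18]
extract-max #5 returns 10:
  remove root 10; move last element -18 to root → [-18, 2, 5, -8, -12, -6, -20, -17]
  -18 vs larger child 5 at index 2, swap → [5, 2, -18, -8, -12, -6, -20, -17]
  -18 vs larger child -6 at index 5, swap → [5, 2, -6, -8, -12, -18, -20, -17]
extract-max #6 returns 5:
  remove root 5; move last element -17 to root → [-17, 2, -6, -8, -12, -18, -20]
  -17 vs larger child 2 at index 1, swap → [2, -17, -6, -8, -12, -18, -20]
  -17 vs larger child -8 at index 3, swap → [2, -8, -6, -17, -12, -18, -20]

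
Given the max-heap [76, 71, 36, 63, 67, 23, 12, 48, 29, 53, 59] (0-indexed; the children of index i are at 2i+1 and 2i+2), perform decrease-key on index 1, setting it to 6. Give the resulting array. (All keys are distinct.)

set index 1 from 71 to 6 → [76, 6, 36, 63, 67, 23, 12, 48, 29, 53, 59]
6 vs larger child 67 at index 4, swap → [76, 67, 36, 63, 6, 23, 12, 48, 29, 53, 59]
6 vs larger child 59 at index 10, swap → [76, 67, 36, 63, 59, 23, 12, 48, 29, 53, 6]

[76, 67, 36, 63, 59, 23, 12, 48, 29, 53, 6]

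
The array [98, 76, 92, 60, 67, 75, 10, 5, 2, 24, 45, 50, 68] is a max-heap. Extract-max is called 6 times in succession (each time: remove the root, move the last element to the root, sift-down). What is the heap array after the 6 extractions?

extract-max #1 returns 98:
  remove root 98; move last element 68 to root → [68, 76, 92, 60, 67, 75, 10, 5, 2, 24, 45, 50]
  68 vs larger child 92 at index 2, swap → [92, 76, 68, 60, 67, 75, 10, 5, 2, 24, 45, 50]
  68 vs larger child 75 at index 5, swap → [92, 76, 75, 60, 67, 68, 10, 5, 2, 24, 45, 50]
extract-max #2 returns 92:
  remove root 92; move last element 50 to root → [50, 76, 75, 60, 67, 68, 10, 5, 2, 24, 45]
  50 vs larger child 76 at index 1, swap → [76, 50, 75, 60, 67, 68, 10, 5, 2, 24, 45]
  50 vs larger child 67 at index 4, swap → [76, 67, 75, 60, 50, 68, 10, 5, 2, 24, 45]
extract-max #3 returns 76:
  remove root 76; move last element 45 to root → [45, 67, 75, 60, 50, 68, 10, 5, 2, 24]
  45 vs larger child 75 at index 2, swap → [75, 67, 45, 60, 50, 68, 10, 5, 2, 24]
  45 vs larger child 68 at index 5, swap → [75, 67, 68, 60, 50, 45, 10, 5, 2, 24]
extract-max #4 returns 75:
  remove root 75; move last element 24 to root → [24, 67, 68, 60, 50, 45, 10, 5, 2]
  24 vs larger child 68 at index 2, swap → [68, 67, 24, 60, 50, 45, 10, 5, 2]
  24 vs larger child 45 at index 5, swap → [68, 67, 45, 60, 50, 24, 10, 5, 2]
extract-max #5 returns 68:
  remove root 68; move last element 2 to root → [2, 67, 45, 60, 50, 24, 10, 5]
  2 vs larger child 67 at index 1, swap → [67, 2, 45, 60, 50, 24, 10, 5]
  2 vs larger child 60 at index 3, swap → [67, 60, 45, 2, 50, 24, 10, 5]
  2 vs only child 5 at index 7, swap → [67, 60, 45, 5, 50, 24, 10, 2]
extract-max #6 returns 67:
  remove root 67; move last element 2 to root → [2, 60, 45, 5, 50, 24, 10]
  2 vs larger child 60 at index 1, swap → [60, 2, 45, 5, 50, 24, 10]
  2 vs larger child 50 at index 4, swap → [60, 50, 45, 5, 2, 24, 10]

[60, 50, 45, 5, 2, 24, 10]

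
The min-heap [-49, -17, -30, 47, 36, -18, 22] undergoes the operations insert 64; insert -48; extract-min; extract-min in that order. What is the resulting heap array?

[-30, -17, -18, 47, 36, 64, 22]

insert 64:
  append 64 at index 7 → [-49, -17, -30, 47, 36, -18, 22, 64] (no swap needed)
insert -48:
  append -48 at index 8 → [-49, -17, -30, 47, 36, -18, 22, 64, -48]
  -48 < parent 47 at index 3, swap → [-49, -17, -30, -48, 36, -18, 22, 64, 47]
  -48 < parent -17 at index 1, swap → [-49, -48, -30, -17, 36, -18, 22, 64, 47]
extract-min → returns -49:
  remove root -49; move last element 47 to root → [47, -48, -30, -17, 36, -18, 22, 64]
  47 vs smaller child -48 at index 1, swap → [-48, 47, -30, -17, 36, -18, 22, 64]
  47 vs smaller child -17 at index 3, swap → [-48, -17, -30, 47, 36, -18, 22, 64]
extract-min → returns -48:
  remove root -48; move last element 64 to root → [64, -17, -30, 47, 36, -18, 22]
  64 vs smaller child -30 at index 2, swap → [-30, -17, 64, 47, 36, -18, 22]
  64 vs smaller child -18 at index 5, swap → [-30, -17, -18, 47, 36, 64, 22]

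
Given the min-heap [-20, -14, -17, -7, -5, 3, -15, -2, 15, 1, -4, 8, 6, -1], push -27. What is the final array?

[-27, -14, -20, -7, -5, 3, -17, -2, 15, 1, -4, 8, 6, -1, -15]

append -27 at index 14 → [-20, -14, -17, -7, -5, 3, -15, -2, 15, 1, -4, 8, 6, -1, -27]
-27 < parent -15 at index 6, swap → [-20, -14, -17, -7, -5, 3, -27, -2, 15, 1, -4, 8, 6, -1, -15]
-27 < parent -17 at index 2, swap → [-20, -14, -27, -7, -5, 3, -17, -2, 15, 1, -4, 8, 6, -1, -15]
-27 < parent -20 at index 0, swap → [-27, -14, -20, -7, -5, 3, -17, -2, 15, 1, -4, 8, 6, -1, -15]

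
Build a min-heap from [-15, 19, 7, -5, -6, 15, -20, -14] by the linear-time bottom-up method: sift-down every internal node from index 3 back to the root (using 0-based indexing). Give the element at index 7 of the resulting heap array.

19

sift down from index 3:
  -5 vs only child -14 at index 7, swap → [-15, 19, 7, -14, -6, 15, -20, -5]
sift down from index 2:
  7 vs smaller child -20 at index 6, swap → [-15, 19, -20, -14, -6, 15, 7, -5]
sift down from index 1:
  19 vs smaller child -14 at index 3, swap → [-15, -14, -20, 19, -6, 15, 7, -5]
  19 vs only child -5 at index 7, swap → [-15, -14, -20, -5, -6, 15, 7, 19]
sift down from index 0:
  -15 vs smaller child -20 at index 2, swap → [-20, -14, -15, -5, -6, 15, 7, 19]
resulting array: [-20, -14, -15, -5, -6, 15, 7, 19]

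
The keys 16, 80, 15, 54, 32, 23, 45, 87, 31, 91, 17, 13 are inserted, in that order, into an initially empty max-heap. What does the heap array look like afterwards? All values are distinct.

[91, 87, 45, 54, 80, 15, 23, 16, 31, 32, 17, 13]

Insert 16:
  append 16 at index 0 → [16] (no swap needed)
Insert 80:
  append 80 at index 1 → [16, 80]
  80 > parent 16 at index 0, swap → [80, 16]
Insert 15:
  append 15 at index 2 → [80, 16, 15] (no swap needed)
Insert 54:
  append 54 at index 3 → [80, 16, 15, 54]
  54 > parent 16 at index 1, swap → [80, 54, 15, 16]
Insert 32:
  append 32 at index 4 → [80, 54, 15, 16, 32] (no swap needed)
Insert 23:
  append 23 at index 5 → [80, 54, 15, 16, 32, 23]
  23 > parent 15 at index 2, swap → [80, 54, 23, 16, 32, 15]
Insert 45:
  append 45 at index 6 → [80, 54, 23, 16, 32, 15, 45]
  45 > parent 23 at index 2, swap → [80, 54, 45, 16, 32, 15, 23]
Insert 87:
  append 87 at index 7 → [80, 54, 45, 16, 32, 15, 23, 87]
  87 > parent 16 at index 3, swap → [80, 54, 45, 87, 32, 15, 23, 16]
  87 > parent 54 at index 1, swap → [80, 87, 45, 54, 32, 15, 23, 16]
  87 > parent 80 at index 0, swap → [87, 80, 45, 54, 32, 15, 23, 16]
Insert 31:
  append 31 at index 8 → [87, 80, 45, 54, 32, 15, 23, 16, 31] (no swap needed)
Insert 91:
  append 91 at index 9 → [87, 80, 45, 54, 32, 15, 23, 16, 31, 91]
  91 > parent 32 at index 4, swap → [87, 80, 45, 54, 91, 15, 23, 16, 31, 32]
  91 > parent 80 at index 1, swap → [87, 91, 45, 54, 80, 15, 23, 16, 31, 32]
  91 > parent 87 at index 0, swap → [91, 87, 45, 54, 80, 15, 23, 16, 31, 32]
Insert 17:
  append 17 at index 10 → [91, 87, 45, 54, 80, 15, 23, 16, 31, 32, 17] (no swap needed)
Insert 13:
  append 13 at index 11 → [91, 87, 45, 54, 80, 15, 23, 16, 31, 32, 17, 13] (no swap needed)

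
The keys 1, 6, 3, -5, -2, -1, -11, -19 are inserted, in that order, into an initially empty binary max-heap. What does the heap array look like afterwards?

[6, 1, 3, -5, -2, -1, -11, -19]

Insert 1:
  append 1 at index 0 → [1] (no swap needed)
Insert 6:
  append 6 at index 1 → [1, 6]
  6 > parent 1 at index 0, swap → [6, 1]
Insert 3:
  append 3 at index 2 → [6, 1, 3] (no swap needed)
Insert -5:
  append -5 at index 3 → [6, 1, 3, -5] (no swap needed)
Insert -2:
  append -2 at index 4 → [6, 1, 3, -5, -2] (no swap needed)
Insert -1:
  append -1 at index 5 → [6, 1, 3, -5, -2, -1] (no swap needed)
Insert -11:
  append -11 at index 6 → [6, 1, 3, -5, -2, -1, -11] (no swap needed)
Insert -19:
  append -19 at index 7 → [6, 1, 3, -5, -2, -1, -11, -19] (no swap needed)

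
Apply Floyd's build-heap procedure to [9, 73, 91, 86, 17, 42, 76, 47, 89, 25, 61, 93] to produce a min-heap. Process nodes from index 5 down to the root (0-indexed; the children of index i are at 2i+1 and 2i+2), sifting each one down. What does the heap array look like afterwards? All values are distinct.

[9, 17, 42, 47, 25, 91, 76, 86, 89, 73, 61, 93]

sift down from index 5: already satisfies heap property
sift down from index 4: already satisfies heap property
sift down from index 3:
  86 vs smaller child 47 at index 7, swap → [9, 73, 91, 47, 17, 42, 76, 86, 89, 25, 61, 93]
sift down from index 2:
  91 vs smaller child 42 at index 5, swap → [9, 73, 42, 47, 17, 91, 76, 86, 89, 25, 61, 93]
sift down from index 1:
  73 vs smaller child 17 at index 4, swap → [9, 17, 42, 47, 73, 91, 76, 86, 89, 25, 61, 93]
  73 vs smaller child 25 at index 9, swap → [9, 17, 42, 47, 25, 91, 76, 86, 89, 73, 61, 93]
sift down from index 0: already satisfies heap property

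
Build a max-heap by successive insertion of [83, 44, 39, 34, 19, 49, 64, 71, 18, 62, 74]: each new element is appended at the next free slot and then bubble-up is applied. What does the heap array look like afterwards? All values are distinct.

[83, 74, 64, 44, 71, 39, 49, 34, 18, 19, 62]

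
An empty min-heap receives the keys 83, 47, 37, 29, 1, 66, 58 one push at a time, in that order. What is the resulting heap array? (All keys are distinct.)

Insert 83:
  append 83 at index 0 → [83] (no swap needed)
Insert 47:
  append 47 at index 1 → [83, 47]
  47 < parent 83 at index 0, swap → [47, 83]
Insert 37:
  append 37 at index 2 → [47, 83, 37]
  37 < parent 47 at index 0, swap → [37, 83, 47]
Insert 29:
  append 29 at index 3 → [37, 83, 47, 29]
  29 < parent 83 at index 1, swap → [37, 29, 47, 83]
  29 < parent 37 at index 0, swap → [29, 37, 47, 83]
Insert 1:
  append 1 at index 4 → [29, 37, 47, 83, 1]
  1 < parent 37 at index 1, swap → [29, 1, 47, 83, 37]
  1 < parent 29 at index 0, swap → [1, 29, 47, 83, 37]
Insert 66:
  append 66 at index 5 → [1, 29, 47, 83, 37, 66] (no swap needed)
Insert 58:
  append 58 at index 6 → [1, 29, 47, 83, 37, 66, 58] (no swap needed)

[1, 29, 47, 83, 37, 66, 58]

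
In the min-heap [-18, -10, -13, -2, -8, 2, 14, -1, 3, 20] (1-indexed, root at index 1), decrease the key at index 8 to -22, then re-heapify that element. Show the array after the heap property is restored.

set index 8 from -1 to -22 → [-18, -10, -13, -2, -8, 2, 14, -22, 3, 20]
-22 < parent -2 at index 4, swap → [-18, -10, -13, -22, -8, 2, 14, -2, 3, 20]
-22 < parent -10 at index 2, swap → [-18, -22, -13, -10, -8, 2, 14, -2, 3, 20]
-22 < parent -18 at index 1, swap → [-22, -18, -13, -10, -8, 2, 14, -2, 3, 20]

[-22, -18, -13, -10, -8, 2, 14, -2, 3, 20]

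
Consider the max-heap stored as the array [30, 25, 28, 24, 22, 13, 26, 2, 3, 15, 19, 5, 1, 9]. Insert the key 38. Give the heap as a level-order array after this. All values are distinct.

[38, 25, 30, 24, 22, 13, 28, 2, 3, 15, 19, 5, 1, 9, 26]

append 38 at index 14 → [30, 25, 28, 24, 22, 13, 26, 2, 3, 15, 19, 5, 1, 9, 38]
38 > parent 26 at index 6, swap → [30, 25, 28, 24, 22, 13, 38, 2, 3, 15, 19, 5, 1, 9, 26]
38 > parent 28 at index 2, swap → [30, 25, 38, 24, 22, 13, 28, 2, 3, 15, 19, 5, 1, 9, 26]
38 > parent 30 at index 0, swap → [38, 25, 30, 24, 22, 13, 28, 2, 3, 15, 19, 5, 1, 9, 26]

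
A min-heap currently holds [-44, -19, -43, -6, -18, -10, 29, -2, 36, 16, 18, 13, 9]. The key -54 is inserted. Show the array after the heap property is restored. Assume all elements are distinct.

append -54 at index 13 → [-44, -19, -43, -6, -18, -10, 29, -2, 36, 16, 18, 13, 9, -54]
-54 < parent 29 at index 6, swap → [-44, -19, -43, -6, -18, -10, -54, -2, 36, 16, 18, 13, 9, 29]
-54 < parent -43 at index 2, swap → [-44, -19, -54, -6, -18, -10, -43, -2, 36, 16, 18, 13, 9, 29]
-54 < parent -44 at index 0, swap → [-54, -19, -44, -6, -18, -10, -43, -2, 36, 16, 18, 13, 9, 29]

[-54, -19, -44, -6, -18, -10, -43, -2, 36, 16, 18, 13, 9, 29]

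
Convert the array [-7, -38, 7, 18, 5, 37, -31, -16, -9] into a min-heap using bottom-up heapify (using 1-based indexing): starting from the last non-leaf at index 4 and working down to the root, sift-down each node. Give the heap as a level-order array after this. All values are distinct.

[-38, -16, -31, -9, 5, 37, 7, 18, -7]

sift down from index 4:
  18 vs smaller child -16 at index 8, swap → [-7, -38, 7, -16, 5, 37, -31, 18, -9]
sift down from index 3:
  7 vs smaller child -31 at index 7, swap → [-7, -38, -31, -16, 5, 37, 7, 18, -9]
sift down from index 2: already satisfies heap property
sift down from index 1:
  -7 vs smaller child -38 at index 2, swap → [-38, -7, -31, -16, 5, 37, 7, 18, -9]
  -7 vs smaller child -16 at index 4, swap → [-38, -16, -31, -7, 5, 37, 7, 18, -9]
  -7 vs smaller child -9 at index 9, swap → [-38, -16, -31, -9, 5, 37, 7, 18, -7]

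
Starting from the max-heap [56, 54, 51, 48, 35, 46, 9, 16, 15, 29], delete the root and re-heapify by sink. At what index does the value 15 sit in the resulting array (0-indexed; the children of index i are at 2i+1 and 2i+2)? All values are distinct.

remove root 56; move last element 29 to root → [29, 54, 51, 48, 35, 46, 9, 16, 15]
29 vs larger child 54 at index 1, swap → [54, 29, 51, 48, 35, 46, 9, 16, 15]
29 vs larger child 48 at index 3, swap → [54, 48, 51, 29, 35, 46, 9, 16, 15]
resulting array: [54, 48, 51, 29, 35, 46, 9, 16, 15]

8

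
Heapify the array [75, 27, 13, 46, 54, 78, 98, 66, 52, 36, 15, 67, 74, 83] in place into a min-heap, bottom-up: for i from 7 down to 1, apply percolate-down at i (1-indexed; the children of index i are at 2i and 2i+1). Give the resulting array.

[13, 15, 67, 46, 27, 74, 83, 66, 52, 36, 54, 78, 75, 98]

sift down from index 7:
  98 vs only child 83 at index 14, swap → [75, 27, 13, 46, 54, 78, 83, 66, 52, 36, 15, 67, 74, 98]
sift down from index 6:
  78 vs smaller child 67 at index 12, swap → [75, 27, 13, 46, 54, 67, 83, 66, 52, 36, 15, 78, 74, 98]
sift down from index 5:
  54 vs smaller child 15 at index 11, swap → [75, 27, 13, 46, 15, 67, 83, 66, 52, 36, 54, 78, 74, 98]
sift down from index 4: already satisfies heap property
sift down from index 3: already satisfies heap property
sift down from index 2:
  27 vs smaller child 15 at index 5, swap → [75, 15, 13, 46, 27, 67, 83, 66, 52, 36, 54, 78, 74, 98]
sift down from index 1:
  75 vs smaller child 13 at index 3, swap → [13, 15, 75, 46, 27, 67, 83, 66, 52, 36, 54, 78, 74, 98]
  75 vs smaller child 67 at index 6, swap → [13, 15, 67, 46, 27, 75, 83, 66, 52, 36, 54, 78, 74, 98]
  75 vs smaller child 74 at index 13, swap → [13, 15, 67, 46, 27, 74, 83, 66, 52, 36, 54, 78, 75, 98]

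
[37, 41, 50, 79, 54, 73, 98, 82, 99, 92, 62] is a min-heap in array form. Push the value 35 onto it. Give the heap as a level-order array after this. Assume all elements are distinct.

[35, 41, 37, 79, 54, 50, 98, 82, 99, 92, 62, 73]

append 35 at index 11 → [37, 41, 50, 79, 54, 73, 98, 82, 99, 92, 62, 35]
35 < parent 73 at index 5, swap → [37, 41, 50, 79, 54, 35, 98, 82, 99, 92, 62, 73]
35 < parent 50 at index 2, swap → [37, 41, 35, 79, 54, 50, 98, 82, 99, 92, 62, 73]
35 < parent 37 at index 0, swap → [35, 41, 37, 79, 54, 50, 98, 82, 99, 92, 62, 73]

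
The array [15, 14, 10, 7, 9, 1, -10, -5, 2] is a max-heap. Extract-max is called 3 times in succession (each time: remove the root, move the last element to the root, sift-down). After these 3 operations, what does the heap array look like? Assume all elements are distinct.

extract-max #1 returns 15:
  remove root 15; move last element 2 to root → [2, 14, 10, 7, 9, 1, -10, -5]
  2 vs larger child 14 at index 1, swap → [14, 2, 10, 7, 9, 1, -10, -5]
  2 vs larger child 9 at index 4, swap → [14, 9, 10, 7, 2, 1, -10, -5]
extract-max #2 returns 14:
  remove root 14; move last element -5 to root → [-5, 9, 10, 7, 2, 1, -10]
  -5 vs larger child 10 at index 2, swap → [10, 9, -5, 7, 2, 1, -10]
  -5 vs larger child 1 at index 5, swap → [10, 9, 1, 7, 2, -5, -10]
extract-max #3 returns 10:
  remove root 10; move last element -10 to root → [-10, 9, 1, 7, 2, -5]
  -10 vs larger child 9 at index 1, swap → [9, -10, 1, 7, 2, -5]
  -10 vs larger child 7 at index 3, swap → [9, 7, 1, -10, 2, -5]

[9, 7, 1, -10, 2, -5]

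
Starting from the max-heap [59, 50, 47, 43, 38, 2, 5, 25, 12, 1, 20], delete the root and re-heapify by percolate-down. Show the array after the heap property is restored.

remove root 59; move last element 20 to root → [20, 50, 47, 43, 38, 2, 5, 25, 12, 1]
20 vs larger child 50 at index 1, swap → [50, 20, 47, 43, 38, 2, 5, 25, 12, 1]
20 vs larger child 43 at index 3, swap → [50, 43, 47, 20, 38, 2, 5, 25, 12, 1]
20 vs larger child 25 at index 7, swap → [50, 43, 47, 25, 38, 2, 5, 20, 12, 1]

[50, 43, 47, 25, 38, 2, 5, 20, 12, 1]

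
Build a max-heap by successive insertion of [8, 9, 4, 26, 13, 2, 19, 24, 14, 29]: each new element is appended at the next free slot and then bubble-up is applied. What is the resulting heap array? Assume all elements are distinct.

[29, 26, 19, 14, 24, 2, 4, 8, 13, 9]

Insert 8:
  append 8 at index 0 → [8] (no swap needed)
Insert 9:
  append 9 at index 1 → [8, 9]
  9 > parent 8 at index 0, swap → [9, 8]
Insert 4:
  append 4 at index 2 → [9, 8, 4] (no swap needed)
Insert 26:
  append 26 at index 3 → [9, 8, 4, 26]
  26 > parent 8 at index 1, swap → [9, 26, 4, 8]
  26 > parent 9 at index 0, swap → [26, 9, 4, 8]
Insert 13:
  append 13 at index 4 → [26, 9, 4, 8, 13]
  13 > parent 9 at index 1, swap → [26, 13, 4, 8, 9]
Insert 2:
  append 2 at index 5 → [26, 13, 4, 8, 9, 2] (no swap needed)
Insert 19:
  append 19 at index 6 → [26, 13, 4, 8, 9, 2, 19]
  19 > parent 4 at index 2, swap → [26, 13, 19, 8, 9, 2, 4]
Insert 24:
  append 24 at index 7 → [26, 13, 19, 8, 9, 2, 4, 24]
  24 > parent 8 at index 3, swap → [26, 13, 19, 24, 9, 2, 4, 8]
  24 > parent 13 at index 1, swap → [26, 24, 19, 13, 9, 2, 4, 8]
Insert 14:
  append 14 at index 8 → [26, 24, 19, 13, 9, 2, 4, 8, 14]
  14 > parent 13 at index 3, swap → [26, 24, 19, 14, 9, 2, 4, 8, 13]
Insert 29:
  append 29 at index 9 → [26, 24, 19, 14, 9, 2, 4, 8, 13, 29]
  29 > parent 9 at index 4, swap → [26, 24, 19, 14, 29, 2, 4, 8, 13, 9]
  29 > parent 24 at index 1, swap → [26, 29, 19, 14, 24, 2, 4, 8, 13, 9]
  29 > parent 26 at index 0, swap → [29, 26, 19, 14, 24, 2, 4, 8, 13, 9]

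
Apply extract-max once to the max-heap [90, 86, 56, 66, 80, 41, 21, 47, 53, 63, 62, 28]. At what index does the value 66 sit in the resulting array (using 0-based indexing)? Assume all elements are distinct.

3

remove root 90; move last element 28 to root → [28, 86, 56, 66, 80, 41, 21, 47, 53, 63, 62]
28 vs larger child 86 at index 1, swap → [86, 28, 56, 66, 80, 41, 21, 47, 53, 63, 62]
28 vs larger child 80 at index 4, swap → [86, 80, 56, 66, 28, 41, 21, 47, 53, 63, 62]
28 vs larger child 63 at index 9, swap → [86, 80, 56, 66, 63, 41, 21, 47, 53, 28, 62]
resulting array: [86, 80, 56, 66, 63, 41, 21, 47, 53, 28, 62]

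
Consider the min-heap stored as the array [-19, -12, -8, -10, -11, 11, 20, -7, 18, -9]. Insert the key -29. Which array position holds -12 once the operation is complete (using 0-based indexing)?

append -29 at index 10 → [-19, -12, -8, -10, -11, 11, 20, -7, 18, -9, -29]
-29 < parent -11 at index 4, swap → [-19, -12, -8, -10, -29, 11, 20, -7, 18, -9, -11]
-29 < parent -12 at index 1, swap → [-19, -29, -8, -10, -12, 11, 20, -7, 18, -9, -11]
-29 < parent -19 at index 0, swap → [-29, -19, -8, -10, -12, 11, 20, -7, 18, -9, -11]
resulting array: [-29, -19, -8, -10, -12, 11, 20, -7, 18, -9, -11]

4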